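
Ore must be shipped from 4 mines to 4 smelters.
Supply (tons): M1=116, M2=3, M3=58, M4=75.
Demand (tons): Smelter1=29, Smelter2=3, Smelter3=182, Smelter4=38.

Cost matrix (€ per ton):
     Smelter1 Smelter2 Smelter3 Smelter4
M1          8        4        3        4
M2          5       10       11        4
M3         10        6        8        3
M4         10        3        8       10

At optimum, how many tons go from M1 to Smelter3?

The minimum-cost plan:
  M1–Smelter3: 116 × €3 = €348
  M2–Smelter1: 3 × €5 = €15
  M3–Smelter3: 20 × €8 = €160
  M3–Smelter4: 38 × €3 = €114
  M4–Smelter1: 26 × €10 = €260
  M4–Smelter2: 3 × €3 = €9
  M4–Smelter3: 46 × €8 = €368
Total cost = €1274.
So M1→Smelter3 carries 116 tons.

116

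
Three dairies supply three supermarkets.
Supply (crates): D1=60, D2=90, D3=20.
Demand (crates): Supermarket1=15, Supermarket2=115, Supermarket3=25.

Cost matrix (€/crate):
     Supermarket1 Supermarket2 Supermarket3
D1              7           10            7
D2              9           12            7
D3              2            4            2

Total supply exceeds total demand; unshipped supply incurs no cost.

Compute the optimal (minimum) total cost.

An optimal shipping plan:
  D1->Supermarket2: 60 × €10 = €600
  D2->Supermarket1: 15 × €9 = €135
  D2->Supermarket2: 35 × €12 = €420
  D2->Supermarket3: 25 × €7 = €175
  D3->Supermarket2: 20 × €4 = €80
Total = 600 + 135 + 420 + 175 + 80 = €1410.
(Supply check: D1 ships 60; D2 ships 75; D3 ships 20.)

1410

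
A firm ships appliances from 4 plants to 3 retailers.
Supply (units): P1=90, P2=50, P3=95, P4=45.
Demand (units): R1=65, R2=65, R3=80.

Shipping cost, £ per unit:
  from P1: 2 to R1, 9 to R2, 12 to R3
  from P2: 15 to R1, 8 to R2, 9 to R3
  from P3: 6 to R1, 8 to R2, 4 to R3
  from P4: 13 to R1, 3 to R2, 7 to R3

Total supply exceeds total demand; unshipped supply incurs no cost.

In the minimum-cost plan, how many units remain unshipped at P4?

0

Minimum-cost shipments:
  P1 to R1: 65 × £2 = £130
  P2 to R2: 5 × £8 = £40
  P3 to R2: 15 × £8 = £120
  P3 to R3: 80 × £4 = £320
  P4 to R2: 45 × £3 = £135
Total cost = £745.
P4 ships 45 of its 45, leaving 0.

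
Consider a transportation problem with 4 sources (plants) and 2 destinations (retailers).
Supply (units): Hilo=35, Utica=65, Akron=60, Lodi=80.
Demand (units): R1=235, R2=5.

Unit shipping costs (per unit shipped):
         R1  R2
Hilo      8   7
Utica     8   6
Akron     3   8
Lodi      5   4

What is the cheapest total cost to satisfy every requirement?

1370

A cheapest plan:
  Hilo->R1: 35 × 8 = 280
  Utica->R1: 60 × 8 = 480
  Utica->R2: 5 × 6 = 30
  Akron->R1: 60 × 3 = 180
  Lodi->R1: 80 × 5 = 400
Total = 280 + 480 + 30 + 180 + 400 = 1370.
(Supply check: Hilo ships 35; Utica ships 65; Akron ships 60; Lodi ships 80.)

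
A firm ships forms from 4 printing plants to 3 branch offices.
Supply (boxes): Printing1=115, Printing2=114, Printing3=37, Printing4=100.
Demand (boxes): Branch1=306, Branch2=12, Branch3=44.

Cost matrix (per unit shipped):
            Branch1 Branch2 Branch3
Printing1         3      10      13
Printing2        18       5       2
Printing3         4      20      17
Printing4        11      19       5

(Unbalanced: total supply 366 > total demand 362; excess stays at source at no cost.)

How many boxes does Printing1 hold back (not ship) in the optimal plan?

0

An optimal plan:
  Printing1–Branch1: 115 boxes
  Printing2–Branch1: 54 boxes
  Printing2–Branch2: 12 boxes
  Printing2–Branch3: 44 boxes
  Printing3–Branch1: 37 boxes
  Printing4–Branch1: 100 boxes
Total cost = 2713.
Printing1 ships 115 of its 115, leaving 0.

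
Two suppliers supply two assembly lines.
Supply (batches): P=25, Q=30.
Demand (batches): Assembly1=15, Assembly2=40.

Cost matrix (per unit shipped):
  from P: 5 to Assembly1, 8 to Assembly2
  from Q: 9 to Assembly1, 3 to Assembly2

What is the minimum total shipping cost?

245

One minimum-cost allocation:
  P→Assembly1: 15 × 5 = 75
  P→Assembly2: 10 × 8 = 80
  Q→Assembly2: 30 × 3 = 90
Total = 75 + 80 + 90 = 245.
(Supply check: P ships 25; Q ships 30.)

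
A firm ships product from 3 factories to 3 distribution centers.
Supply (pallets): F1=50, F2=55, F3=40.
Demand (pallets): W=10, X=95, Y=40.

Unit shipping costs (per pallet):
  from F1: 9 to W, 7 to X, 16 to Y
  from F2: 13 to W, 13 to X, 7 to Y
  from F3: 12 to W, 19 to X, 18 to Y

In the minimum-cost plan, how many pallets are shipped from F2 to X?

The minimum-cost plan:
  F1->X: 50 pallets
  F2->X: 15 pallets
  F2->Y: 40 pallets
  F3->W: 10 pallets
  F3->X: 30 pallets
Total cost = 1515.
So F2→X carries 15 pallets.

15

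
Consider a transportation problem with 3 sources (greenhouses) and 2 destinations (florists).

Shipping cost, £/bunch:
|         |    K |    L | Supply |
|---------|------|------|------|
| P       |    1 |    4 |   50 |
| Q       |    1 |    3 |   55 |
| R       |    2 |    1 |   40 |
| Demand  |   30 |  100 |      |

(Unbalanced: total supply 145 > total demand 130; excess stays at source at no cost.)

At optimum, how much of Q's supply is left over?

Minimum-cost shipments:
  P to K: 30 × £1 = £30
  P to L: 5 × £4 = £20
  Q to L: 55 × £3 = £165
  R to L: 40 × £1 = £40
Total cost = £255.
Q ships 55 of its 55, leaving 0.

0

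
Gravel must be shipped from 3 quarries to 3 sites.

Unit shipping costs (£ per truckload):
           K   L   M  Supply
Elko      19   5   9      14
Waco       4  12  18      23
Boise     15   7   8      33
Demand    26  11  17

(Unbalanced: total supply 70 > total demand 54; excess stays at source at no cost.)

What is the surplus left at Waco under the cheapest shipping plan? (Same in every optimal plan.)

An optimal plan:
  Elko→L: 11 × £5 = £55
  Waco→K: 23 × £4 = £92
  Boise→K: 3 × £15 = £45
  Boise→M: 17 × £8 = £136
Total cost = £328.
Waco ships 23 of its 23, leaving 0.

0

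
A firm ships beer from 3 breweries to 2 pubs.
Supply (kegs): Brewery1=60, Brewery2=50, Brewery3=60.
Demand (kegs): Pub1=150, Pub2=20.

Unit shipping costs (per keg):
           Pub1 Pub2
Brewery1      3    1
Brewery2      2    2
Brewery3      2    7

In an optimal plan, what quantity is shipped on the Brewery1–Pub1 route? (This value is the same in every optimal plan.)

40

Optimal shipments:
  Brewery1→Pub1: 40 × 3 = 120
  Brewery1→Pub2: 20 × 1 = 20
  Brewery2→Pub1: 50 × 2 = 100
  Brewery3→Pub1: 60 × 2 = 120
Total cost = 360.
So Brewery1→Pub1 carries 40 kegs.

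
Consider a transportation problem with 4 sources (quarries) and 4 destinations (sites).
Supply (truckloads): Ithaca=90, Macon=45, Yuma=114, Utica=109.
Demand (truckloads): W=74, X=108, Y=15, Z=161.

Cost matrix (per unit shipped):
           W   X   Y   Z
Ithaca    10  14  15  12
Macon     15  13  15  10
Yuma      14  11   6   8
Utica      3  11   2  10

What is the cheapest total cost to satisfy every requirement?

A cheapest plan:
  Ithaca to X: 88 × 14 = 1232
  Ithaca to Z: 2 × 12 = 24
  Macon to Z: 45 × 10 = 450
  Yuma to Z: 114 × 8 = 912
  Utica to W: 74 × 3 = 222
  Utica to X: 20 × 11 = 220
  Utica to Y: 15 × 2 = 30
Total = 1232 + 24 + 450 + 912 + 222 + 220 + 30 = 3090.

3090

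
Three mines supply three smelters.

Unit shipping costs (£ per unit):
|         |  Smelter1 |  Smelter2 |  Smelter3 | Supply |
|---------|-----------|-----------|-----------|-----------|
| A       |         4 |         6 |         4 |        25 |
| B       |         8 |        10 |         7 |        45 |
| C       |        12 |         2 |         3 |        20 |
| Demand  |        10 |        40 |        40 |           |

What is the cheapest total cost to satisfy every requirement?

500

Optimal allocation:
  A to Smelter1: 5 × £4 = £20
  A to Smelter2: 20 × £6 = £120
  B to Smelter1: 5 × £8 = £40
  B to Smelter3: 40 × £7 = £280
  C to Smelter2: 20 × £2 = £40
Total = 20 + 120 + 40 + 280 + 40 = £500.
(Supply check: A ships 25; B ships 45; C ships 20.)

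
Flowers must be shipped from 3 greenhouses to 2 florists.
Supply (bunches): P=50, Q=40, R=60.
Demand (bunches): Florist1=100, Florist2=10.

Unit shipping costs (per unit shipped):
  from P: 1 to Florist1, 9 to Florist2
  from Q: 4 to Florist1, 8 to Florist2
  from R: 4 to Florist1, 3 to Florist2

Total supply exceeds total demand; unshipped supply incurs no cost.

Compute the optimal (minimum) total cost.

Optimal allocation:
  P->Florist1: 50 × 1 = 50
  R->Florist1: 50 × 4 = 200
  R->Florist2: 10 × 3 = 30
Total = 50 + 200 + 30 = 280.

280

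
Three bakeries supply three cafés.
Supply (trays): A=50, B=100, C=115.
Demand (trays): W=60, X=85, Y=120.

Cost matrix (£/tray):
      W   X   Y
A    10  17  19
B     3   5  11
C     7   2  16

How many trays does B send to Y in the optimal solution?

Optimal shipments:
  A→W: 30 trays
  A→Y: 20 trays
  B→Y: 100 trays
  C→W: 30 trays
  C→X: 85 trays
Total cost = £2160.
So B→Y carries 100 trays.

100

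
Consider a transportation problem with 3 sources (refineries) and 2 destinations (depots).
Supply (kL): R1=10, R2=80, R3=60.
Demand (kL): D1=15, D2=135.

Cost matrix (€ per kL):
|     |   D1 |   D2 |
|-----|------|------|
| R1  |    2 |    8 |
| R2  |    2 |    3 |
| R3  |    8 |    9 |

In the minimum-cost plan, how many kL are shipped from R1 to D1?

The minimum-cost plan:
  R1 to D1: 10 × €2 = €20
  R2 to D1: 5 × €2 = €10
  R2 to D2: 75 × €3 = €225
  R3 to D2: 60 × €9 = €540
Total cost = €795.
So R1→D1 carries 10 kL.

10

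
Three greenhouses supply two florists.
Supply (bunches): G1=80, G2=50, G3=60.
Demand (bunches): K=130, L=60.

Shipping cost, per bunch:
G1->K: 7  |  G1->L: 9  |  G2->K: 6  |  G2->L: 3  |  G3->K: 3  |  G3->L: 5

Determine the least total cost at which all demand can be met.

One minimum-cost allocation:
  G1->K: 70 × 7 = 490
  G1->L: 10 × 9 = 90
  G2->L: 50 × 3 = 150
  G3->K: 60 × 3 = 180
Total = 490 + 90 + 150 + 180 = 910.

910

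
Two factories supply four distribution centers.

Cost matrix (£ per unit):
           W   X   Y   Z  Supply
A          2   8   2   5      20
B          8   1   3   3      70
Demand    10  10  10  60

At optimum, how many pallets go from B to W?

Solving gives:
  A→W: 10 × £2 = £20
  A→Y: 10 × £2 = £20
  B→X: 10 × £1 = £10
  B→Z: 60 × £3 = £180
Total cost = £230.
The route B→W is not used.

0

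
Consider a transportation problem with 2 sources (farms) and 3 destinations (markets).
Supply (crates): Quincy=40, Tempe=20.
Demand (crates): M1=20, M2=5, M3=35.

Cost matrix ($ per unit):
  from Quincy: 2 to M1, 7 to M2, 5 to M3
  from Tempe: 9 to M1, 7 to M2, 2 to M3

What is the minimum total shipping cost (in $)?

190

A cheapest plan:
  Quincy->M1: 20 × $2 = $40
  Quincy->M2: 5 × $7 = $35
  Quincy->M3: 15 × $5 = $75
  Tempe->M3: 20 × $2 = $40
Total = 40 + 35 + 75 + 40 = $190.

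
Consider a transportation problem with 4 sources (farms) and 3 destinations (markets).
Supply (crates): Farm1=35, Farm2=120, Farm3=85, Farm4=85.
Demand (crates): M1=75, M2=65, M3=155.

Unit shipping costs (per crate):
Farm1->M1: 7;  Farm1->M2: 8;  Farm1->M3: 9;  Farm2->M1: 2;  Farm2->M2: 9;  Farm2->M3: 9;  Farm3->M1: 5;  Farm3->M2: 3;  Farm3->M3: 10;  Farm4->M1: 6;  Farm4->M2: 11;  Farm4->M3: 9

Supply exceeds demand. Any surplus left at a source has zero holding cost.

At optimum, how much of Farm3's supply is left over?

An optimal plan:
  Farm1 to M3: 35 × 9 = 315
  Farm2 to M1: 75 × 2 = 150
  Farm2 to M3: 35 × 9 = 315
  Farm3 to M2: 65 × 3 = 195
  Farm4 to M3: 85 × 9 = 765
Total cost = 1740.
Farm3 ships 65 of its 85, leaving 20.

20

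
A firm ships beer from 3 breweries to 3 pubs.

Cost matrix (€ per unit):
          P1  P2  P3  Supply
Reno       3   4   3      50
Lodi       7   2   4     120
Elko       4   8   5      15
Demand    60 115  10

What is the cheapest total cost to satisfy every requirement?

460

Optimal allocation:
  Reno->P1: 45 × €3 = €135
  Reno->P3: 5 × €3 = €15
  Lodi->P2: 115 × €2 = €230
  Lodi->P3: 5 × €4 = €20
  Elko->P1: 15 × €4 = €60
Total = 135 + 15 + 230 + 20 + 60 = €460.
(Supply check: Reno ships 50; Lodi ships 120; Elko ships 15.)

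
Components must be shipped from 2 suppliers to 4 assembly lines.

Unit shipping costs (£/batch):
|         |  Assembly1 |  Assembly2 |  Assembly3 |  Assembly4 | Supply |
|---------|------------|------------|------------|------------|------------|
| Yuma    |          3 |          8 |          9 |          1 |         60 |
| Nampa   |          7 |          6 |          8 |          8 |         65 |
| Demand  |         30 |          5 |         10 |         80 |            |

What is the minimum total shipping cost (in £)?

One minimum-cost allocation:
  Yuma->Assembly4: 60 × £1 = £60
  Nampa->Assembly1: 30 × £7 = £210
  Nampa->Assembly2: 5 × £6 = £30
  Nampa->Assembly3: 10 × £8 = £80
  Nampa->Assembly4: 20 × £8 = £160
Total = 60 + 210 + 30 + 80 + 160 = £540.

540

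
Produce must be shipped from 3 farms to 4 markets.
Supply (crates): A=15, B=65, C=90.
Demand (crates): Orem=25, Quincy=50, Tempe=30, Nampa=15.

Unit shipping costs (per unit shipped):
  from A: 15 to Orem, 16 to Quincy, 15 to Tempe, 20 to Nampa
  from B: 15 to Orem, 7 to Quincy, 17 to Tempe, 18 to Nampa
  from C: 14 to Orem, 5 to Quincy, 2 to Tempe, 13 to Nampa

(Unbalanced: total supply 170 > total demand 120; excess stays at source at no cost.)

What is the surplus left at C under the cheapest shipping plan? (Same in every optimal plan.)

0

An optimal plan:
  B->Orem: 25 × 15 = 375
  B->Quincy: 5 × 7 = 35
  C->Quincy: 45 × 5 = 225
  C->Tempe: 30 × 2 = 60
  C->Nampa: 15 × 13 = 195
Total cost = 890.
C ships 90 of its 90, leaving 0.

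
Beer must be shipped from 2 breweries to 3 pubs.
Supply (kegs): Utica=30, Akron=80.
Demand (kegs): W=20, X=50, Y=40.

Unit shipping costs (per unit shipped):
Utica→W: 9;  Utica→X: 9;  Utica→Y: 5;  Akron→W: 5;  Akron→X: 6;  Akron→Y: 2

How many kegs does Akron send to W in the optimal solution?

20

The minimum-cost plan:
  Utica->X: 30 kegs
  Akron->W: 20 kegs
  Akron->X: 20 kegs
  Akron->Y: 40 kegs
Total cost = 570.
So Akron→W carries 20 kegs.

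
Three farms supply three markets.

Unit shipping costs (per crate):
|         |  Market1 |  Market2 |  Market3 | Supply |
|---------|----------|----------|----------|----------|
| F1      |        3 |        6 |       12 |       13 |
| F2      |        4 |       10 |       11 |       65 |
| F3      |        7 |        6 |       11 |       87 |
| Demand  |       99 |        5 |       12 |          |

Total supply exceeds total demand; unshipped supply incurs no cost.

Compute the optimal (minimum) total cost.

An optimal shipping plan:
  F1->Market1: 13 × 3 = 39
  F2->Market1: 65 × 4 = 260
  F3->Market1: 21 × 7 = 147
  F3->Market2: 5 × 6 = 30
  F3->Market3: 12 × 11 = 132
Total = 39 + 260 + 147 + 30 + 132 = 608.

608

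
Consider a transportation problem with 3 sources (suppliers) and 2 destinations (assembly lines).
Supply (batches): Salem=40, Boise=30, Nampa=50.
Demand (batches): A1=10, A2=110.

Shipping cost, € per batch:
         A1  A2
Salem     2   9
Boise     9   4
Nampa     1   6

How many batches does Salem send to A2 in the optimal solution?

30

The minimum-cost plan:
  Salem–A1: 10 × €2 = €20
  Salem–A2: 30 × €9 = €270
  Boise–A2: 30 × €4 = €120
  Nampa–A2: 50 × €6 = €300
Total cost = €710.
So Salem→A2 carries 30 batches.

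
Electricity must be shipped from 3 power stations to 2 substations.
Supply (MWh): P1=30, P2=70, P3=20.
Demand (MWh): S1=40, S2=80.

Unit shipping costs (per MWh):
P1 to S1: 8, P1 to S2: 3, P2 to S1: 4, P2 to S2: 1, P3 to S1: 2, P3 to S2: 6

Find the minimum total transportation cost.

260

A cheapest plan:
  P1→S2: 30 × 3 = 90
  P2→S1: 20 × 4 = 80
  P2→S2: 50 × 1 = 50
  P3→S1: 20 × 2 = 40
Total = 90 + 80 + 50 + 40 = 260.
(Supply check: P1 ships 30; P2 ships 70; P3 ships 20.)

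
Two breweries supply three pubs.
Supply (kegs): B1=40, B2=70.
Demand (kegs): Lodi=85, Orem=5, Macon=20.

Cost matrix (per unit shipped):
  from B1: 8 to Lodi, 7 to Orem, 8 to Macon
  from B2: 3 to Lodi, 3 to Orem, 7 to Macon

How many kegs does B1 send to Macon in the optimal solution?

The minimum-cost plan:
  B1 to Lodi: 15 kegs
  B1 to Orem: 5 kegs
  B1 to Macon: 20 kegs
  B2 to Lodi: 70 kegs
Total cost = 525.
So B1→Macon carries 20 kegs.

20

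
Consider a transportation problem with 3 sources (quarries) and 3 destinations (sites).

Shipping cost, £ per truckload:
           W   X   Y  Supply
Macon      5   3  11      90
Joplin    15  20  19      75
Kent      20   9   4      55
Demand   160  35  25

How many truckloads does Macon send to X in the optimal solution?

5

The minimum-cost plan:
  Macon–W: 85 × £5 = £425
  Macon–X: 5 × £3 = £15
  Joplin–W: 75 × £15 = £1125
  Kent–X: 30 × £9 = £270
  Kent–Y: 25 × £4 = £100
Total cost = £1935.
So Macon→X carries 5 truckloads.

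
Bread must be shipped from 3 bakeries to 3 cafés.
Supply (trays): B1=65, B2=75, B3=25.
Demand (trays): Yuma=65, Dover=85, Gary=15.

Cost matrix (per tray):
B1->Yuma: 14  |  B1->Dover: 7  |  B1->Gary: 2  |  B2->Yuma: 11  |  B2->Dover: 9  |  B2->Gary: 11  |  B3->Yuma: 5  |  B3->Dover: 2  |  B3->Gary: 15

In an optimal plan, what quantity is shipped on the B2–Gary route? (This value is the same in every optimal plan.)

Solving gives:
  B1->Dover: 50 × 7 = 350
  B1->Gary: 15 × 2 = 30
  B2->Yuma: 65 × 11 = 715
  B2->Dover: 10 × 9 = 90
  B3->Dover: 25 × 2 = 50
Total cost = 1235.
The route B2→Gary is not used.

0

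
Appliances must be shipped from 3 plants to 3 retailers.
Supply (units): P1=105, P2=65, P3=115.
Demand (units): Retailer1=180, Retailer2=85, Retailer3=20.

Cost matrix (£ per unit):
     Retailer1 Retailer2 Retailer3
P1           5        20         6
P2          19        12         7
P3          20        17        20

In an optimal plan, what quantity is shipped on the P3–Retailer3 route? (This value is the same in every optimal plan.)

0

The minimum-cost plan:
  P1->Retailer1: 105 × £5 = £525
  P2->Retailer2: 45 × £12 = £540
  P2->Retailer3: 20 × £7 = £140
  P3->Retailer1: 75 × £20 = £1500
  P3->Retailer2: 40 × £17 = £680
Total cost = £3385.
The route P3→Retailer3 is not used.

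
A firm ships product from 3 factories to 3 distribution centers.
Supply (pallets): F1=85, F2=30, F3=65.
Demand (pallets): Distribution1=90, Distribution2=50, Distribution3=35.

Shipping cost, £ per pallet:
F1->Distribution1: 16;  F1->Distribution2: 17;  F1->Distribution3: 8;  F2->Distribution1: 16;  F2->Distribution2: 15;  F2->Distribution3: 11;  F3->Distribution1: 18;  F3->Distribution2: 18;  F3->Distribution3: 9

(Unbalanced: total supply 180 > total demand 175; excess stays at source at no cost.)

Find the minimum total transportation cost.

2575

One minimum-cost allocation:
  F1 to Distribution1: 85 × £16 = £1360
  F2 to Distribution2: 30 × £15 = £450
  F3 to Distribution1: 5 × £18 = £90
  F3 to Distribution2: 20 × £18 = £360
  F3 to Distribution3: 35 × £9 = £315
Total = 1360 + 450 + 90 + 360 + 315 = £2575.
(Supply check: F1 ships 85; F2 ships 30; F3 ships 60.)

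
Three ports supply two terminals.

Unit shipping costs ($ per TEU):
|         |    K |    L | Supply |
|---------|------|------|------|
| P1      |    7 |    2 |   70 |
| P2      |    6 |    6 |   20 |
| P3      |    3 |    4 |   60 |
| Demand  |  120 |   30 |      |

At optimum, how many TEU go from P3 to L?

0

The minimum-cost plan:
  P1->K: 40 × $7 = $280
  P1->L: 30 × $2 = $60
  P2->K: 20 × $6 = $120
  P3->K: 60 × $3 = $180
Total cost = $640.
The route P3→L is not used.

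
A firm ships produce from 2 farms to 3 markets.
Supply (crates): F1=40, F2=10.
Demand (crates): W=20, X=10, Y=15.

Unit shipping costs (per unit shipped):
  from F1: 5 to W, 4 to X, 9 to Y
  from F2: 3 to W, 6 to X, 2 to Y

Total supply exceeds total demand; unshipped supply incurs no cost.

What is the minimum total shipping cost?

205

An optimal shipping plan:
  F1 to W: 20 crates
  F1 to X: 10 crates
  F1 to Y: 5 crates
  F2 to Y: 10 crates
Total cost = 205.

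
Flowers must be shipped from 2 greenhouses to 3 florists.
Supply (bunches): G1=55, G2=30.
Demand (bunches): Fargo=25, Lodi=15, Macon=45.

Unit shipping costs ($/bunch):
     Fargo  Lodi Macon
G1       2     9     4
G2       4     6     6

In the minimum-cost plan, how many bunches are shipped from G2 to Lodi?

The minimum-cost plan:
  G1–Fargo: 25 bunches
  G1–Macon: 30 bunches
  G2–Lodi: 15 bunches
  G2–Macon: 15 bunches
Total cost = $350.
So G2→Lodi carries 15 bunches.

15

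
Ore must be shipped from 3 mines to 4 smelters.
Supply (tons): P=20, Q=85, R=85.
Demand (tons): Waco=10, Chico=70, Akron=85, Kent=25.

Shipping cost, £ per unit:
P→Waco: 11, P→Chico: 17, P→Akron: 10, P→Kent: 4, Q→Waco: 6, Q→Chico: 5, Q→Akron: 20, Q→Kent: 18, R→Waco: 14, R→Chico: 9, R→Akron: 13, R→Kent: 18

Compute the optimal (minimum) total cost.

A cheapest plan:
  P–Kent: 20 × £4 = £80
  Q–Waco: 10 × £6 = £60
  Q–Chico: 70 × £5 = £350
  Q–Kent: 5 × £18 = £90
  R–Akron: 85 × £13 = £1105
Total = 80 + 60 + 350 + 90 + 1105 = £1685.

1685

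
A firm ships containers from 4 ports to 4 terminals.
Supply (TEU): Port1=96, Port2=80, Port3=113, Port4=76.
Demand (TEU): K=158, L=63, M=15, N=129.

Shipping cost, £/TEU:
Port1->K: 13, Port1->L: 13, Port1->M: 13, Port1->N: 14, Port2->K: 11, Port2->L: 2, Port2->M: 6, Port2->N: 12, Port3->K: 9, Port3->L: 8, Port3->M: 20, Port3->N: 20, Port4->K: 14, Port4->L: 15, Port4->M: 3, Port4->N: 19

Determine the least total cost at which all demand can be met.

3670

A cheapest plan:
  Port1 to N: 96 TEU
  Port2 to L: 63 TEU
  Port2 to N: 17 TEU
  Port3 to K: 113 TEU
  Port4 to K: 45 TEU
  Port4 to M: 15 TEU
  Port4 to N: 16 TEU
Total cost = £3670.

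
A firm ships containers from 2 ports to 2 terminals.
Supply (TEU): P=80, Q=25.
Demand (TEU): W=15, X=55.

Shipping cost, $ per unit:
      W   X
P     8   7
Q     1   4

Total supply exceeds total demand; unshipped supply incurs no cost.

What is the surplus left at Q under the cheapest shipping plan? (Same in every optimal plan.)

0

An optimal plan:
  P to X: 45 × $7 = $315
  Q to W: 15 × $1 = $15
  Q to X: 10 × $4 = $40
Total cost = $370.
Q ships 25 of its 25, leaving 0.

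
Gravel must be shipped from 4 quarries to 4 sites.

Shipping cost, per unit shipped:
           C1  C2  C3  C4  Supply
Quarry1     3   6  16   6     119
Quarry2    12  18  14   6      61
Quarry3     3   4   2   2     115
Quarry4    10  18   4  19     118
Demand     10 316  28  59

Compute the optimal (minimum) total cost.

An optimal shipping plan:
  Quarry1–C2: 119 × 6 = 714
  Quarry2–C2: 2 × 18 = 36
  Quarry2–C4: 59 × 6 = 354
  Quarry3–C2: 115 × 4 = 460
  Quarry4–C1: 10 × 10 = 100
  Quarry4–C2: 80 × 18 = 1440
  Quarry4–C3: 28 × 4 = 112
Total = 714 + 36 + 354 + 460 + 100 + 1440 + 112 = 3216.

3216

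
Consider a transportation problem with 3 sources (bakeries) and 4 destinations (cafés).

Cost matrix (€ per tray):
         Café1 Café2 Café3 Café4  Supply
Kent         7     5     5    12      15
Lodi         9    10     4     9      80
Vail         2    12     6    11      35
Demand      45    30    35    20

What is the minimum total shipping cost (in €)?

705

A cheapest plan:
  Kent->Café2: 15 trays
  Lodi->Café1: 10 trays
  Lodi->Café2: 15 trays
  Lodi->Café3: 35 trays
  Lodi->Café4: 20 trays
  Vail->Café1: 35 trays
Total cost = €705.
(Supply check: Kent ships 15; Lodi ships 80; Vail ships 35.)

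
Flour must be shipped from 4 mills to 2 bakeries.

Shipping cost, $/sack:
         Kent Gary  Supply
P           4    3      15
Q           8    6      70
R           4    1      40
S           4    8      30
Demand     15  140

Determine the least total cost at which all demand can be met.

One minimum-cost allocation:
  P->Gary: 15 × $3 = $45
  Q->Gary: 70 × $6 = $420
  R->Gary: 40 × $1 = $40
  S->Kent: 15 × $4 = $60
  S->Gary: 15 × $8 = $120
Total = 45 + 420 + 40 + 60 + 120 = $685.
(Supply check: P ships 15; Q ships 70; R ships 40; S ships 30.)

685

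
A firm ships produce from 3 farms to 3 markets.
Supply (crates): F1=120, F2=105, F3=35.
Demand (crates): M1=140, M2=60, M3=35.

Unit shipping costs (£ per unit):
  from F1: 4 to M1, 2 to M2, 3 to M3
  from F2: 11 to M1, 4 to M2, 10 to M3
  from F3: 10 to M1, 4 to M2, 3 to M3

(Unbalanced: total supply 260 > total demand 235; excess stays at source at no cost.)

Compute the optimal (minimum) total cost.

Optimal allocation:
  F1->M1: 120 × £4 = £480
  F2->M1: 20 × £11 = £220
  F2->M2: 60 × £4 = £240
  F3->M3: 35 × £3 = £105
Total = 480 + 220 + 240 + 105 = £1045.

1045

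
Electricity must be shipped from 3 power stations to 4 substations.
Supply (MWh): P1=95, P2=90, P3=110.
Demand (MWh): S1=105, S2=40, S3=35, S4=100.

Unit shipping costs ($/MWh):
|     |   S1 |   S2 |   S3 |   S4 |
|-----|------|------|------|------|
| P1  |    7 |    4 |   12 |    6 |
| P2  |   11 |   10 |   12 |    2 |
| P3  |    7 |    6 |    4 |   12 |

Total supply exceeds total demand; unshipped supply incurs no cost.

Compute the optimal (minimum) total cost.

1275

One minimum-cost allocation:
  P1->S1: 30 MWh
  P1->S2: 40 MWh
  P1->S4: 10 MWh
  P2->S4: 90 MWh
  P3->S1: 75 MWh
  P3->S3: 35 MWh
Total cost = $1275.
(Supply check: P1 ships 80; P2 ships 90; P3 ships 110.)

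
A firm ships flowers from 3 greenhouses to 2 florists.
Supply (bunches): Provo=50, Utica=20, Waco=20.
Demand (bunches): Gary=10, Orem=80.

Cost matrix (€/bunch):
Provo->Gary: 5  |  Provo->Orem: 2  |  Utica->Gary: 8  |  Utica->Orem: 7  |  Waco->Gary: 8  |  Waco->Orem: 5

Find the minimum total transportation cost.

350

A cheapest plan:
  Provo to Orem: 50 × €2 = €100
  Utica to Gary: 10 × €8 = €80
  Utica to Orem: 10 × €7 = €70
  Waco to Orem: 20 × €5 = €100
Total = 100 + 80 + 70 + 100 = €350.
(Supply check: Provo ships 50; Utica ships 20; Waco ships 20.)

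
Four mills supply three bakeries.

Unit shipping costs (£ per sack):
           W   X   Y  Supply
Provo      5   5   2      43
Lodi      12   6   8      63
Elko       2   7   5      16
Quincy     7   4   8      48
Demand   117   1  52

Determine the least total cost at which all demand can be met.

An optimal shipping plan:
  Provo to W: 43 × £5 = £215
  Lodi to W: 10 × £12 = £120
  Lodi to X: 1 × £6 = £6
  Lodi to Y: 52 × £8 = £416
  Elko to W: 16 × £2 = £32
  Quincy to W: 48 × £7 = £336
Total = 215 + 120 + 6 + 416 + 32 + 336 = £1125.

1125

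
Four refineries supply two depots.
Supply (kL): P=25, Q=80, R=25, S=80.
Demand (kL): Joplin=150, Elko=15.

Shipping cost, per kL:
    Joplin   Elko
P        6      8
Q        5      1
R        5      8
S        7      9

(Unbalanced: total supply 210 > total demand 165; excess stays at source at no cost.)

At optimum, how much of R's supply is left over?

An optimal plan:
  P to Joplin: 25 × 6 = 150
  Q to Joplin: 65 × 5 = 325
  Q to Elko: 15 × 1 = 15
  R to Joplin: 25 × 5 = 125
  S to Joplin: 35 × 7 = 245
Total cost = 860.
R ships 25 of its 25, leaving 0.

0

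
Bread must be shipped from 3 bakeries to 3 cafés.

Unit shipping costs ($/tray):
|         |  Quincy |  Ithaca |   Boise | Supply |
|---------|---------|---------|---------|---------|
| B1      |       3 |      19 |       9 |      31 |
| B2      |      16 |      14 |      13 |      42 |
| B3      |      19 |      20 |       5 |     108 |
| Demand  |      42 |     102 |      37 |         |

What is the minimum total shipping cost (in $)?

One minimum-cost allocation:
  B1->Quincy: 31 trays
  B2->Ithaca: 42 trays
  B3->Quincy: 11 trays
  B3->Ithaca: 60 trays
  B3->Boise: 37 trays
Total cost = $2275.

2275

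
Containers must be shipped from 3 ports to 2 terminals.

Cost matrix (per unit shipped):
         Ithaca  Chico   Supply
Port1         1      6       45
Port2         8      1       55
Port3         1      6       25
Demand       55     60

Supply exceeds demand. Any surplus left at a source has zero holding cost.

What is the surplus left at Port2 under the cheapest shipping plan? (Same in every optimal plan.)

An optimal plan:
  Port1–Ithaca: 30 × 1 = 30
  Port1–Chico: 5 × 6 = 30
  Port2–Chico: 55 × 1 = 55
  Port3–Ithaca: 25 × 1 = 25
Total cost = 140.
Port2 ships 55 of its 55, leaving 0.

0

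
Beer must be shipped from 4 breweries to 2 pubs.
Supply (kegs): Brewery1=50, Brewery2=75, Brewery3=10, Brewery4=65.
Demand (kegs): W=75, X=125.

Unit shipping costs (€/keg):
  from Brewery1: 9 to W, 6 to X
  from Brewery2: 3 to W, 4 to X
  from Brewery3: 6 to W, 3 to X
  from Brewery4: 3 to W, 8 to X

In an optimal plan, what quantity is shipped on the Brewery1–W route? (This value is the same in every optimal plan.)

Solving gives:
  Brewery1 to X: 50 × €6 = €300
  Brewery2 to W: 10 × €3 = €30
  Brewery2 to X: 65 × €4 = €260
  Brewery3 to X: 10 × €3 = €30
  Brewery4 to W: 65 × €3 = €195
Total cost = €815.
The route Brewery1→W is not used.

0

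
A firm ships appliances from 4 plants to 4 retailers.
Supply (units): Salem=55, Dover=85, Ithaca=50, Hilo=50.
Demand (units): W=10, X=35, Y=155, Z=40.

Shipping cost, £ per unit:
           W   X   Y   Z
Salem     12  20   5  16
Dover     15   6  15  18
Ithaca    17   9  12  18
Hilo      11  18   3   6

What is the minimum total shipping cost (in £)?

2105

One minimum-cost allocation:
  Salem→Y: 55 units
  Dover→W: 10 units
  Dover→X: 35 units
  Dover→Z: 40 units
  Ithaca→Y: 50 units
  Hilo→Y: 50 units
Total cost = £2105.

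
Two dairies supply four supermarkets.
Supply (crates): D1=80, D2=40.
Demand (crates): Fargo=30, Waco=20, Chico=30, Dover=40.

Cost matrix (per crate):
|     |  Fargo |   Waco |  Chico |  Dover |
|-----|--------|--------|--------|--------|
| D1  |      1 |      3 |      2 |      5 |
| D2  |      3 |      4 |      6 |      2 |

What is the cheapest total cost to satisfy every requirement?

An optimal shipping plan:
  D1 to Fargo: 30 crates
  D1 to Waco: 20 crates
  D1 to Chico: 30 crates
  D2 to Dover: 40 crates
Total cost = 230.

230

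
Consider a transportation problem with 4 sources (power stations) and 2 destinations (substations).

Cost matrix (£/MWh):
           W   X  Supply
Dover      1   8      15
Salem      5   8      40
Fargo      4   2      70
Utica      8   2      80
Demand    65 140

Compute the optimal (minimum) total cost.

535

Optimal allocation:
  Dover–W: 15 MWh
  Salem–W: 40 MWh
  Fargo–W: 10 MWh
  Fargo–X: 60 MWh
  Utica–X: 80 MWh
Total cost = £535.
(Supply check: Dover ships 15; Salem ships 40; Fargo ships 70; Utica ships 80.)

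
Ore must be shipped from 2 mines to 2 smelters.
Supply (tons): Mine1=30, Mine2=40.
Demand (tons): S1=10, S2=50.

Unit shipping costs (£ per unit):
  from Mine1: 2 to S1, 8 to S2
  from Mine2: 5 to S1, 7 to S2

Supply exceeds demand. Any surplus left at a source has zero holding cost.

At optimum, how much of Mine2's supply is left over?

0

An optimal plan:
  Mine1–S1: 10 × £2 = £20
  Mine1–S2: 10 × £8 = £80
  Mine2–S2: 40 × £7 = £280
Total cost = £380.
Mine2 ships 40 of its 40, leaving 0.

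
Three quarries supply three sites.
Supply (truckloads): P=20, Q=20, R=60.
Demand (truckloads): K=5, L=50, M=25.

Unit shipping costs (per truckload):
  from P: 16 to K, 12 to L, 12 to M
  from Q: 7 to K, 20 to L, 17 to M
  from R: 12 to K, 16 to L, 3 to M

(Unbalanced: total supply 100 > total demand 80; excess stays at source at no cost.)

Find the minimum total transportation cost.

830

An optimal shipping plan:
  P–L: 20 × 12 = 240
  Q–K: 5 × 7 = 35
  R–L: 30 × 16 = 480
  R–M: 25 × 3 = 75
Total = 240 + 35 + 480 + 75 = 830.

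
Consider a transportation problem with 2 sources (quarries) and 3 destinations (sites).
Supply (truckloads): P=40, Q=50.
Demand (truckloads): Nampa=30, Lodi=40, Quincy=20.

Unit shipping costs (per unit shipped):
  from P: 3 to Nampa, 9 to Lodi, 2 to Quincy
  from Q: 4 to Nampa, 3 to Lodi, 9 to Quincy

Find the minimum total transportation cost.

One minimum-cost allocation:
  P to Nampa: 20 × 3 = 60
  P to Quincy: 20 × 2 = 40
  Q to Nampa: 10 × 4 = 40
  Q to Lodi: 40 × 3 = 120
Total = 60 + 40 + 40 + 120 = 260.
(Supply check: P ships 40; Q ships 50.)

260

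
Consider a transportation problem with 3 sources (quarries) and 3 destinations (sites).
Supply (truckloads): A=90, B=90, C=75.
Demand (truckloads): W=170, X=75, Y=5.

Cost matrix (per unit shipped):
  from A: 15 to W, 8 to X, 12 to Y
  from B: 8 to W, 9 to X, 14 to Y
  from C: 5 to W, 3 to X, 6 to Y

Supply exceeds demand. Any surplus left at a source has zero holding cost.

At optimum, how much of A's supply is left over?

5

Minimum-cost shipments:
  A–W: 5 × 15 = 75
  A–X: 75 × 8 = 600
  A–Y: 5 × 12 = 60
  B–W: 90 × 8 = 720
  C–W: 75 × 5 = 375
Total cost = 1830.
A ships 85 of its 90, leaving 5.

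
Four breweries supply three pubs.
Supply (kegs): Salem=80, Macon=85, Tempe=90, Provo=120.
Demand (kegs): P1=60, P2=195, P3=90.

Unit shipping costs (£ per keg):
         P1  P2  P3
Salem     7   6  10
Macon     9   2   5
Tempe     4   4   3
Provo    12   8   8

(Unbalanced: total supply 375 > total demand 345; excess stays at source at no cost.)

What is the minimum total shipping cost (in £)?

1700

Optimal allocation:
  Salem to P1: 60 × £7 = £420
  Salem to P2: 20 × £6 = £120
  Macon to P2: 85 × £2 = £170
  Tempe to P3: 90 × £3 = £270
  Provo to P2: 90 × £8 = £720
Total = 420 + 120 + 170 + 270 + 720 = £1700.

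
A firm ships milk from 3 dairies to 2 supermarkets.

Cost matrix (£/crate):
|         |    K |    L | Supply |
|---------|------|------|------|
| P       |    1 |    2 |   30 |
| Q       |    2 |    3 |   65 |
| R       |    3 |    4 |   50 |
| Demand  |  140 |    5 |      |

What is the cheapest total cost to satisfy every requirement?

Optimal allocation:
  P–K: 25 × £1 = £25
  P–L: 5 × £2 = £10
  Q–K: 65 × £2 = £130
  R–K: 50 × £3 = £150
Total = 25 + 10 + 130 + 150 = £315.

315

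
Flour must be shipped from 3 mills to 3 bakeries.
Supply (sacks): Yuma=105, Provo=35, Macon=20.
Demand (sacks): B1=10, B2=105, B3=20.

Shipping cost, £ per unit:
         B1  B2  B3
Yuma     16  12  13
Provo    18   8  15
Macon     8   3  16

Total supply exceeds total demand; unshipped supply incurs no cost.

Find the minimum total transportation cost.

An optimal shipping plan:
  Yuma to B1: 10 × £16 = £160
  Yuma to B2: 50 × £12 = £600
  Yuma to B3: 20 × £13 = £260
  Provo to B2: 35 × £8 = £280
  Macon to B2: 20 × £3 = £60
Total = 160 + 600 + 260 + 280 + 60 = £1360.
(Supply check: Yuma ships 80; Provo ships 35; Macon ships 20.)

1360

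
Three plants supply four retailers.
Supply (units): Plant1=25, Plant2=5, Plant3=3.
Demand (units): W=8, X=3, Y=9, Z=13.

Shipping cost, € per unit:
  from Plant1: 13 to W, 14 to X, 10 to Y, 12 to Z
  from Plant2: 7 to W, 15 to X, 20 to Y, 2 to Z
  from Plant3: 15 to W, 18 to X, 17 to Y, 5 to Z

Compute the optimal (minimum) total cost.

An optimal shipping plan:
  Plant1->W: 8 × €13 = €104
  Plant1->X: 3 × €14 = €42
  Plant1->Y: 9 × €10 = €90
  Plant1->Z: 5 × €12 = €60
  Plant2->Z: 5 × €2 = €10
  Plant3->Z: 3 × €5 = €15
Total = 104 + 42 + 90 + 60 + 10 + 15 = €321.

321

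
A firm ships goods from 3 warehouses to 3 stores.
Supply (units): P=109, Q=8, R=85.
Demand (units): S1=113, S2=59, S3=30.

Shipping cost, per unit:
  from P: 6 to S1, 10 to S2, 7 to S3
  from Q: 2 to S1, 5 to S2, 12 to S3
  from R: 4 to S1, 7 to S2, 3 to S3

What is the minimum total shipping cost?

1157

A cheapest plan:
  P–S1: 109 × 6 = 654
  Q–S2: 8 × 5 = 40
  R–S1: 4 × 4 = 16
  R–S2: 51 × 7 = 357
  R–S3: 30 × 3 = 90
Total = 654 + 40 + 16 + 357 + 90 = 1157.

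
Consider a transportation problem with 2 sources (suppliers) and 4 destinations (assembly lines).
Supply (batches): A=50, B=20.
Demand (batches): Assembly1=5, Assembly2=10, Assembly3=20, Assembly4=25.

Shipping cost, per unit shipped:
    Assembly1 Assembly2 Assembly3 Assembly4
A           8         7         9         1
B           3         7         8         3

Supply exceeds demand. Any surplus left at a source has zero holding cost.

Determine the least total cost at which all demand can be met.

275

One minimum-cost allocation:
  A to Assembly2: 10 × 7 = 70
  A to Assembly3: 5 × 9 = 45
  A to Assembly4: 25 × 1 = 25
  B to Assembly1: 5 × 3 = 15
  B to Assembly3: 15 × 8 = 120
Total = 70 + 45 + 25 + 15 + 120 = 275.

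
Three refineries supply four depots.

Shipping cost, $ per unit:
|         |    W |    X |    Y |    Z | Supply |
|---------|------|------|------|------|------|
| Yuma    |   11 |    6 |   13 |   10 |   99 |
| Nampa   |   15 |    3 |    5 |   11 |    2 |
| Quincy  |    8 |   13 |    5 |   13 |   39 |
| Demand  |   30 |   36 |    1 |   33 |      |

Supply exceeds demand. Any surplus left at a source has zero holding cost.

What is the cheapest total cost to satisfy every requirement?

785

One minimum-cost allocation:
  Yuma to X: 34 kL
  Yuma to Z: 33 kL
  Nampa to X: 2 kL
  Quincy to W: 30 kL
  Quincy to Y: 1 kL
Total cost = $785.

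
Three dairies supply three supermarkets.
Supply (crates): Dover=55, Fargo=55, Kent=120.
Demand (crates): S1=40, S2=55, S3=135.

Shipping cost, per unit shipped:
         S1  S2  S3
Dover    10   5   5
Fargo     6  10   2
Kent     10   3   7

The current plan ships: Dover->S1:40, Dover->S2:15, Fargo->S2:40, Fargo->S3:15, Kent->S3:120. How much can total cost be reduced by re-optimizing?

Current plan cost = 40·10 + 15·5 + 40·10 + 15·2 + 120·7 = 1745.
Optimal plan:
  Dover to S3: 55 × 5 = 275
  Fargo to S3: 55 × 2 = 110
  Kent to S1: 40 × 10 = 400
  Kent to S2: 55 × 3 = 165
  Kent to S3: 25 × 7 = 175
Optimal cost = 1125.
Saving = 1745 − 1125 = 620.

620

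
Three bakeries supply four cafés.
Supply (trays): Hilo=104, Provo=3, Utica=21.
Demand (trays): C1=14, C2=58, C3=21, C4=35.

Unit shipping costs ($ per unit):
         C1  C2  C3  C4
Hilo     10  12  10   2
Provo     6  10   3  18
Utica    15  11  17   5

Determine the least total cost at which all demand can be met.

Optimal allocation:
  Hilo–C1: 14 trays
  Hilo–C2: 37 trays
  Hilo–C3: 18 trays
  Hilo–C4: 35 trays
  Provo–C3: 3 trays
  Utica–C2: 21 trays
Total cost = $1074.

1074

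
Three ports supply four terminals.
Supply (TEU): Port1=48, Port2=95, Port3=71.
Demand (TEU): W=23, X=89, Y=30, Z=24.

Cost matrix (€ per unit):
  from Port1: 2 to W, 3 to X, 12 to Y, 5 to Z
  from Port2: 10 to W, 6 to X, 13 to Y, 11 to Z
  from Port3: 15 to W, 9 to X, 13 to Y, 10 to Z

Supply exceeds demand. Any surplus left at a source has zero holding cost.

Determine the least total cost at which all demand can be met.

An optimal shipping plan:
  Port1->W: 23 × €2 = €46
  Port1->X: 1 × €3 = €3
  Port1->Z: 24 × €5 = €120
  Port2->X: 88 × €6 = €528
  Port3->Y: 30 × €13 = €390
Total = 46 + 3 + 120 + 528 + 390 = €1087.
(Supply check: Port1 ships 48; Port2 ships 88; Port3 ships 30.)

1087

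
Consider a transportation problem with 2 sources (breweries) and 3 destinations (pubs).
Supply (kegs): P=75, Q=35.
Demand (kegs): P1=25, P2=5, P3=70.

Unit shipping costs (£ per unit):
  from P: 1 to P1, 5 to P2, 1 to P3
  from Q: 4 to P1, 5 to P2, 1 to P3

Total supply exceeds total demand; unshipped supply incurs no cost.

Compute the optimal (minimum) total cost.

120

One minimum-cost allocation:
  P to P1: 25 × £1 = £25
  P to P3: 50 × £1 = £50
  Q to P2: 5 × £5 = £25
  Q to P3: 20 × £1 = £20
Total = 25 + 50 + 25 + 20 = £120.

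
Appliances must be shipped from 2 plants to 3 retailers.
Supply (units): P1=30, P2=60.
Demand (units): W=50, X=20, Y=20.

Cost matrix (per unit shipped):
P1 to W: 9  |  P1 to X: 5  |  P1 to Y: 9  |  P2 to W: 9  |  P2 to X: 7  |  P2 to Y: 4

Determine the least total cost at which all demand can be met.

Optimal allocation:
  P1->W: 10 × 9 = 90
  P1->X: 20 × 5 = 100
  P2->W: 40 × 9 = 360
  P2->Y: 20 × 4 = 80
Total = 90 + 100 + 360 + 80 = 630.
(Supply check: P1 ships 30; P2 ships 60.)

630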